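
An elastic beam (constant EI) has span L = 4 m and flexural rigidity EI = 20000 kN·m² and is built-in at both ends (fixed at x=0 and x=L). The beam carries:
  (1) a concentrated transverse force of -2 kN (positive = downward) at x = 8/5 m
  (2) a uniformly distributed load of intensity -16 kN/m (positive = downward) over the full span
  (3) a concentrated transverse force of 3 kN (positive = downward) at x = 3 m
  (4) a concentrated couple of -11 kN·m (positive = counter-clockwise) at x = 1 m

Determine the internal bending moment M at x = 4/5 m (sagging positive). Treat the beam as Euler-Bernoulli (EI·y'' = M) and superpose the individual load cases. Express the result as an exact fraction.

M(4/5) = -56347/15000 kN·m

Load 1 — point force P=-2 kN at a=8/5 m (b=L-a=12/5):
  M_1 = Pb²(3a+b)x/L³ - Pab²/L²  [x≤a] = (-2)·(12/5)²·(3·(8/5)+(12/5))·(4/5)/4³ - (-2)·(8/5)·(12/5)²/4² = 72/625 kN·m
Load 2 — uniform load w=-16 kN/m over full span:
  M_2 = wLx/2 - wL²/12 - wx²/2 = (-16)·4·(4/5)/2 - (-16)·4²/12 - (-16)·(4/5)²/2 = 64/75 kN·m
Load 3 — point force P=3 kN at a=3 m (b=L-a=1):
  M_3 = Pb²(3a+b)x/L³ - Pab²/L²  [x≤a] = 3·1²·(3·3+1)·(4/5)/4³ - 3·3·1²/4² = -3/16 kN·m
Load 4 — applied couple M₀=-11 kN·m at a=1 m (b=L-a=3):
  M_4 = R_Ax - M_A  [x≤a] with R_A=-99/32, M_A=33/16 = (-99/32)·(4/5) - (33/16) = -363/80 kN·m
Superposition: M = Σ M_i = -56347/15000 kN·m ≈ -3.756467 kN·m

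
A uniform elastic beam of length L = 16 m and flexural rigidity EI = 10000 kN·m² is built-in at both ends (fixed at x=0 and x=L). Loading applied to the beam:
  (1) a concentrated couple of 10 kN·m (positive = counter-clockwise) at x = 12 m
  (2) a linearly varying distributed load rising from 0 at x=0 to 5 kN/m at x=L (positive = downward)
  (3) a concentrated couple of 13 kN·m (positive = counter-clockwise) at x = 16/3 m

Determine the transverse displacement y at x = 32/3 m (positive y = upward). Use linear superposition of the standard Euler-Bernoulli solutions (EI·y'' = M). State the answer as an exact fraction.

Load 1 — applied couple M₀=10 kN·m at a=12 m (b=L-a=4):
  y_1 = (R_Ax³/6 - M_Ax²/2)/EI  [x≤a] with R_A=45/64, M_A=25/8 = ((45/64)·(32/3)³/6 - (25/8)·(32/3)²/2)/10000 = -4/1125 m
Load 2 — triangular load w₀=5 kN/m (0→w₀ over full span):
  y_2 = -w₀x²(L-x)²(x+2L)/(120LEI) = -5·(32/3)²·(16-(32/3))²·((32/3)+2·16)/(120·16·10000) = -16384/455625 m
Load 3 — applied couple M₀=13 kN·m at a=16/3 m (b=L-a=32/3):
  y_3 = (R_Ax³/6 - M_Ax²/2 - M₀(x-a)²/2)/EI  [x>a] with R_A=13/12, M_A=0 = ((13/12)·(32/3)³/6 - 0·(32/3)²/2 - 13·((32/3)-(16/3))²/2)/10000 = 104/30375 m
Superposition: y = Σ y_i = -16444/455625 m ≈ -0.036091 m

y(32/3) = -16444/455625 m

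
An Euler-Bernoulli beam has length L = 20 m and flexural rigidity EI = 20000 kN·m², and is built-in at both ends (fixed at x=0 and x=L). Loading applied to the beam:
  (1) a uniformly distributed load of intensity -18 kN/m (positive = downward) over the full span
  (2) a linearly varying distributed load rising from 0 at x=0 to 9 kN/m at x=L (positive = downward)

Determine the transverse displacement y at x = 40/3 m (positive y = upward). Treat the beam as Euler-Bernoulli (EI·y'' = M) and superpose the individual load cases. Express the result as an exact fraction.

y(40/3) = 88/405 m

Load 1 — uniform load w=-18 kN/m over full span:
  y_1 = -wx²(L-x)²/(24EI) = -(-18)·(40/3)²·(20-(40/3))²/(24·20000) = 8/27 m
Load 2 — triangular load w₀=9 kN/m (0→w₀ over full span):
  y_2 = -w₀x²(L-x)²(x+2L)/(120LEI) = -9·(40/3)²·(20-(40/3))²·((40/3)+2·20)/(120·20·20000) = -32/405 m
Superposition: y = Σ y_i = 88/405 m ≈ 0.217284 m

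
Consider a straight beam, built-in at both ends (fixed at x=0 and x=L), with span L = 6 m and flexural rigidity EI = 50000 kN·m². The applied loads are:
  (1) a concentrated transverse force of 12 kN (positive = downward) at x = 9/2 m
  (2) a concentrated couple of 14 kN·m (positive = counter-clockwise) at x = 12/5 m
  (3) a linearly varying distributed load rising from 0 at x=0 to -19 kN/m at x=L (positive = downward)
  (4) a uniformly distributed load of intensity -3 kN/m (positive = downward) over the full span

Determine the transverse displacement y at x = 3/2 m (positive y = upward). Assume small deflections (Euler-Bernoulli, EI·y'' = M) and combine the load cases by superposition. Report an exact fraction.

Load 1 — point force P=12 kN at a=9/2 m (b=L-a=3/2):
  y_1 = -Pb²x²(3aL-(3a+b)x)/(6L³EI)  [x≤a] = -12·(3/2)²·(3/2)²·(3·(9/2)·6-(3·(9/2)+(3/2))·(3/2))/(6·6³·50000) = -351/6400000 m
Load 2 — applied couple M₀=14 kN·m at a=12/5 m (b=L-a=18/5):
  y_2 = (R_Ax³/6 - M_Ax²/2)/EI  [x≤a] with R_A=84/25, M_A=42/25 = ((84/25)·(3/2)³/6 - (42/25)·(3/2)²/2)/50000 = 0 m
Load 3 — triangular load w₀=-19 kN/m (0→w₀ over full span):
  y_3 = -w₀x²(L-x)²(x+2L)/(120LEI) = -(-19)·(3/2)²·(6-(3/2))²·((3/2)+2·6)/(120·6·50000) = 41553/128000000 m
Load 4 — uniform load w=-3 kN/m over full span:
  y_4 = -wx²(L-x)²/(24EI) = -(-3)·(3/2)²·(6-(3/2))²/(24·50000) = 729/6400000 m
Superposition: y = Σ y_i = 49113/128000000 m ≈ 0.000384 m

y(3/2) = 49113/128000000 m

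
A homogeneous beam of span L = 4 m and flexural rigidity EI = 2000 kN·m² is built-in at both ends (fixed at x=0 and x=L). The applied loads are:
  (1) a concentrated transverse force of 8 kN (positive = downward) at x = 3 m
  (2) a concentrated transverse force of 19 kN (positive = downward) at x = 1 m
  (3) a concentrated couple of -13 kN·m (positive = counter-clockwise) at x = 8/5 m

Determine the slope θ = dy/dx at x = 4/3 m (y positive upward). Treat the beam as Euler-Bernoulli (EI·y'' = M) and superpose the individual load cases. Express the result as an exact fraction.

θ(4/3) = -1811/900000 rad

Load 1 — point force P=8 kN at a=3 m (b=L-a=1):
  θ_1 = -Pb²x(2aL-(3a+b)x)/(2L³EI)  [x≤a] = -8·1²·(4/3)·(2·3·4-(3·3+1)·(4/3))/(2·4³·2000) = -1/2250 rad
Load 2 — point force P=19 kN at a=1 m (b=L-a=3):
  θ_2 = Pa²(L-x)(2bL-(3b+a)(L-x))/(2L³EI)  [x>a] = 19·1²·(4-(4/3))·(2·3·4-(3·3+1)·(4-(4/3)))/(2·4³·2000) = -19/36000 rad
Load 3 — applied couple M₀=-13 kN·m at a=8/5 m (b=L-a=12/5):
  θ_3 = (R_Ax²/2 - M_Ax)/EI  [x≤a] with R_A=-117/25, M_A=-39/25 = ((-117/25)·(4/3)²/2 - (-39/25)·(4/3))/2000 = -13/12500 rad
Superposition: θ = Σ θ_i = -1811/900000 rad ≈ -0.002012 rad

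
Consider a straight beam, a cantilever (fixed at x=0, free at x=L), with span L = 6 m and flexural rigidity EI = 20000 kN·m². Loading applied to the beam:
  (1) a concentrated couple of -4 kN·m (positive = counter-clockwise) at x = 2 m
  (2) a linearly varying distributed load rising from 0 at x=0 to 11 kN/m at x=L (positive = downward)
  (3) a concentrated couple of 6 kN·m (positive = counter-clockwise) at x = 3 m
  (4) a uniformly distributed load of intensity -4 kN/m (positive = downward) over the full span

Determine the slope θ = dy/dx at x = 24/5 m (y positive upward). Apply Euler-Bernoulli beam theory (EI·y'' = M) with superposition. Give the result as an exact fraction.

Load 1 — applied couple M₀=-4 kN·m at a=2 m (b=L-a=4):
  θ_1 = M₀a/EI  [x>a] = (-4)·2/20000 = -1/2500 rad
Load 2 — triangular load w₀=11 kN/m (0→w₀ over full span):
  θ_2 = (w₀Lx²/4-w₀L²x/3-w₀x⁴/(24L))/EI = (11·6·(24/5)²/4-11·6²·(24/5)/3-11·(24/5)⁴/(24·6))/20000 = -5742/390625 rad
Load 3 — applied couple M₀=6 kN·m at a=3 m (b=L-a=3):
  θ_3 = M₀a/EI  [x>a] = 6·3/20000 = 9/10000 rad
Load 4 — uniform load w=-4 kN/m over full span:
  θ_4 = -wx(x²-3Lx+3L²)/(6EI) = -(-4)·(24/5)·((24/5)²-3·6·(24/5)+3·6²)/(6·20000) = 558/78125 rad
Superposition: θ = Σ θ_i = -44107/6250000 rad ≈ -0.007057 rad

θ(24/5) = -44107/6250000 rad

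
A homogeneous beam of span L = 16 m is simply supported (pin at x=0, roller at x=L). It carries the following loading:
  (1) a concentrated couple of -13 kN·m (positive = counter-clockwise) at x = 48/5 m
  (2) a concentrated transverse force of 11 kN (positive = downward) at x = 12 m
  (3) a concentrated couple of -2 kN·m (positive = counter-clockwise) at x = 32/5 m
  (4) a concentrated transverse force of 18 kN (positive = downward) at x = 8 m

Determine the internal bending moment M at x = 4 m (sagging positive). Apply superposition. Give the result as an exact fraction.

Load 1 — applied couple M₀=-13 kN·m at a=48/5 m (b=L-a=32/5):
  M_1 = M₀x/L  [x≤a] = (-13)·4/16 = -13/4 kN·m
Load 2 — point force P=11 kN at a=12 m (b=L-a=4):
  M_2 = Pbx/L  [x≤a] = 11·4·4/16 = 11 kN·m
Load 3 — applied couple M₀=-2 kN·m at a=32/5 m (b=L-a=48/5):
  M_3 = M₀x/L  [x≤a] = (-2)·4/16 = -1/2 kN·m
Load 4 — point force P=18 kN at a=8 m (b=L-a=8):
  M_4 = Pbx/L  [x≤a] = 18·8·4/16 = 36 kN·m
Superposition: M = Σ M_i = 173/4 kN·m ≈ 43.250000 kN·m

M(4) = 173/4 kN·m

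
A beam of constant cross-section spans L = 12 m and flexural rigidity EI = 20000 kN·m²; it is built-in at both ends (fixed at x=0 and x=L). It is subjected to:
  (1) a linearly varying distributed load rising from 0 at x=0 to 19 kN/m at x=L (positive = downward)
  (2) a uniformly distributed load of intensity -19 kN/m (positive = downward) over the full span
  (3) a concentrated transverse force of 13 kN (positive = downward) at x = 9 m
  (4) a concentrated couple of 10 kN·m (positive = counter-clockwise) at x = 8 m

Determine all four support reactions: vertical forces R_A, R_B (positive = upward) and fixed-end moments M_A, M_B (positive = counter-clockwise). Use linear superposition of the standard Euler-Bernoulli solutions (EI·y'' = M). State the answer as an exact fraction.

R_A = -110387/1440 kN, M_A = -30277/240 kN·m, R_B = -35053/1440 kN, M_B = 5541/80 kN·m

Load 1 — triangular load w₀=19 kN/m (0→w₀ over full span):
  R_A = 3w₀L/20 = 3·19·12/20 = 171/5 kN
  M_A = w₀L²/30 = 19·12²/30 = 456/5 kN·m
  R_B = 7w₀L/20 = 7·19·12/20 = 399/5 kN
  M_B = -w₀L²/20 = -19·12²/20 = -684/5 kN·m
Load 2 — uniform load w=-19 kN/m over full span:
  R_A = wL/2 = (-19)·12/2 = -114 kN
  M_A = wL²/12 = (-19)·12²/12 = -228 kN·m
  R_B = wL/2 = (-19)·12/2 = -114 kN
  M_B = -wL²/12 = -(-19)·12²/12 = 228 kN·m
Load 3 — point force P=13 kN at a=9 m (b=L-a=3):
  R_A = Pb²(3a+b)/L³ = 13·3²·(3·9+3)/12³ = 65/32 kN
  M_A = Pab²/L² = 13·9·3²/12² = 117/16 kN·m
  R_B = Pa²(a+3b)/L³ = 13·9²·(9+3·3)/12³ = 351/32 kN
  M_B = -Pa²b/L² = -13·9²·3/12² = -351/16 kN·m
Load 4 — applied couple M₀=10 kN·m at a=8 m (b=L-a=4):
  R_A = 6M₀ab/L³ = 6·10·8·4/12³ = 10/9 kN
  M_A = M₀b(2a-b)/L² = 10·4·(2·8-4)/12² = 10/3 kN·m
  R_B = -6M₀ab/L³ = -6·10·8·4/12³ = -10/9 kN
  M_B = M₀a(2b-a)/L² = 10·8·(2·4-8)/12² = 0 kN·m
Superposition: R_A = -110387/1440 kN, M_A = -30277/240 kN·m, R_B = -35053/1440 kN, M_B = 5541/80 kN·m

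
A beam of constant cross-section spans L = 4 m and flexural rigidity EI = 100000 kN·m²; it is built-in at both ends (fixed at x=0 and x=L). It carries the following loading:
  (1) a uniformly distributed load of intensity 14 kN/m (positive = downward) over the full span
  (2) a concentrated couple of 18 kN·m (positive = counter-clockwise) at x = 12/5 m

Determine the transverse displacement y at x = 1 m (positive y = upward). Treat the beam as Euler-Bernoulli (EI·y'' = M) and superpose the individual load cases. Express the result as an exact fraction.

y(1) = -141/2000000 m

Load 1 — uniform load w=14 kN/m over full span:
  y_1 = -wx²(L-x)²/(24EI) = -14·1²·(4-1)²/(24·100000) = -21/400000 m
Load 2 — applied couple M₀=18 kN·m at a=12/5 m (b=L-a=8/5):
  y_2 = (R_Ax³/6 - M_Ax²/2)/EI  [x≤a] with R_A=162/25, M_A=144/25 = ((162/25)·1³/6 - (144/25)·1²/2)/100000 = -9/500000 m
Superposition: y = Σ y_i = -141/2000000 m ≈ -0.000071 m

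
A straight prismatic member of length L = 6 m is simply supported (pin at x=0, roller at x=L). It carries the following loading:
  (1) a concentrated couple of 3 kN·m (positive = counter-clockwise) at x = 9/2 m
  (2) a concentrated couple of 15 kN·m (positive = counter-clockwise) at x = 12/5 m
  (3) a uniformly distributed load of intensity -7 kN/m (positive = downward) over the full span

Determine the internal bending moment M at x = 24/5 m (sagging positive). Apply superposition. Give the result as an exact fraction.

Load 1 — applied couple M₀=3 kN·m at a=9/2 m (b=L-a=3/2):
  M_1 = M₀x/L - M₀  [x>a] = 3·(24/5)/6 - 3 = -3/5 kN·m
Load 2 — applied couple M₀=15 kN·m at a=12/5 m (b=L-a=18/5):
  M_2 = M₀x/L - M₀  [x>a] = 15·(24/5)/6 - 15 = -3 kN·m
Load 3 — uniform load w=-7 kN/m over full span:
  M_3 = wx(L-x)/2 = (-7)·(24/5)·(6-(24/5))/2 = -504/25 kN·m
Superposition: M = Σ M_i = -594/25 kN·m ≈ -23.760000 kN·m

M(24/5) = -594/25 kN·m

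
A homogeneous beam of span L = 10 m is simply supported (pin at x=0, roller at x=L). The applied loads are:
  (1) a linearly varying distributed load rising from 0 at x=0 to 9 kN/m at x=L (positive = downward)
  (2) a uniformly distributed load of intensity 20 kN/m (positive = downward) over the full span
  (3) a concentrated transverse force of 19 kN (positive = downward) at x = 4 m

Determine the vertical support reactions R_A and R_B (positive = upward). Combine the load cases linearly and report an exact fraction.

Load 1 — triangular load w₀=9 kN/m (0→w₀ over full span):
  R_A = w₀L/6 = 9·10/6 = 15 kN
  R_B = w₀L/3 = 9·10/3 = 30 kN
Load 2 — uniform load w=20 kN/m over full span:
  R_A = wL/2 = 20·10/2 = 100 kN
  R_B = wL/2 = 20·10/2 = 100 kN
Load 3 — point force P=19 kN at a=4 m (b=L-a=6):
  R_A = Pb/L = 19·6/10 = 57/5 kN
  R_B = Pa/L = 19·4/10 = 38/5 kN
Superposition: R_A = 632/5 kN, R_B = 688/5 kN

R_A = 632/5 kN, R_B = 688/5 kN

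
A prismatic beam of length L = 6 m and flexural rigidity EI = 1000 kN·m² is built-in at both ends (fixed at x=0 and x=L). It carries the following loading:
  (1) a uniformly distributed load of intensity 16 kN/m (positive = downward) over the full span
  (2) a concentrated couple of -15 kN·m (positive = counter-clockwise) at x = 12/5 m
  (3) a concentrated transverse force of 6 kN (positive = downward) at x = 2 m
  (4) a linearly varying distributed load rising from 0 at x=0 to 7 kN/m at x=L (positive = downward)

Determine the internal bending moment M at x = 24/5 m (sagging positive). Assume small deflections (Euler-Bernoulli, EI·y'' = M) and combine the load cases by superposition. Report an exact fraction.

Load 1 — uniform load w=16 kN/m over full span:
  M_1 = wLx/2 - wL²/12 - wx²/2 = 16·6·(24/5)/2 - 16·6²/12 - 16·(24/5)²/2 = -48/25 kN·m
Load 2 — applied couple M₀=-15 kN·m at a=12/5 m (b=L-a=18/5):
  M_2 = R_Ax - M_A - M₀  [x>a] with R_A=-18/5, M_A=-9/5 = (-18/5)·(24/5) - (-9/5) - (-15) = -12/25 kN·m
Load 3 — point force P=6 kN at a=2 m (b=L-a=4):
  M_3 = Pa²(a+3b)(L-x)/L³ - Pa²b/L²  [x>a] = 6·2²·(2+3·4)·(6-(24/5))/6³ - 6·2²·4/6² = -4/5 kN·m
Load 4 — triangular load w₀=7 kN/m (0→w₀ over full span):
  M_4 = 3w₀Lx/20 - w₀L²/30 - w₀x³/(6L) = 3·7·6·(24/5)/20 - 7·6²/30 - 7·(24/5)³/(6·6) = 42/125 kN·m
Superposition: M = Σ M_i = -358/125 kN·m ≈ -2.864000 kN·m

M(24/5) = -358/125 kN·m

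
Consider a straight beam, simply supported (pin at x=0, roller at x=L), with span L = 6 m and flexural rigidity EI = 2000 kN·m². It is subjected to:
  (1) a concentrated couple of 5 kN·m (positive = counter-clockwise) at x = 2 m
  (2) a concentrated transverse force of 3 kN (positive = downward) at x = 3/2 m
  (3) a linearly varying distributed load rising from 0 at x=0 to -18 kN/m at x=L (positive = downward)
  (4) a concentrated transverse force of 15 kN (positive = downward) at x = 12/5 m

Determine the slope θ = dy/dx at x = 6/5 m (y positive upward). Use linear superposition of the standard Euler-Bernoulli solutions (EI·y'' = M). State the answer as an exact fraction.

Load 1 — applied couple M₀=5 kN·m at a=2 m (b=L-a=4):
  θ_1 = (M₀x²/(2L)+C₁)/EI  [x≤a] with C₁=M₀(3b²-L²)/(6L)=5/3 = (5·(6/5)²/(2·6)+(5/3))/2000 = 17/15000 rad
Load 2 — point force P=3 kN at a=3/2 m (b=L-a=9/2):
  θ_2 = -Pb(L²-b²-3x²)/(6LEI)  [x≤a] = -3·(9/2)·(6²-(9/2)²-3·(6/5)²)/(6·6·2000) = -3429/1600000 rad
Load 3 — triangular load w₀=-18 kN/m (0→w₀ over full span):
  θ_3 = -w₀(7L⁴-30L²x²+15x⁴)/(360LEI) = -(-18)·(7·6⁴-30·6²·(6/5)²+15·(6/5)⁴)/(360·6·2000) = 2457/78125 rad
Load 4 — point force P=15 kN at a=12/5 m (b=L-a=18/5):
  θ_4 = -Pb(L²-b²-3x²)/(6LEI)  [x≤a] = -15·(18/5)·(6²-(18/5)²-3·(6/5)²)/(6·6·2000) = -351/25000 rad
Superposition: θ = Σ θ_i = 1967977/120000000 rad ≈ 0.016400 rad

θ(6/5) = 1967977/120000000 rad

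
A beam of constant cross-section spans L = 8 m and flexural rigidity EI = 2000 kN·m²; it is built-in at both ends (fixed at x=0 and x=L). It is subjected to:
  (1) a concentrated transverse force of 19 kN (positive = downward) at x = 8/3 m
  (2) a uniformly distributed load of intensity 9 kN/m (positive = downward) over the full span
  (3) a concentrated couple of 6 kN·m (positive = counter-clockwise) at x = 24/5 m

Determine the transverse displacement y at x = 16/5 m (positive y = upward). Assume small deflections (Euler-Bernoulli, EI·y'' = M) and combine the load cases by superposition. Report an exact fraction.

y(16/5) = -25648/390625 m

Load 1 — point force P=19 kN at a=8/3 m (b=L-a=16/3):
  y_1 = -Pa²(L-x)²(3bL-(3b+a)(L-x))/(6L³EI)  [x>a] = -19·(8/3)²·(8-(16/5))²·(3·(16/3)·8-(3·(16/3)+(8/3))·(8-(16/5)))/(6·8³·2000) = -304/15625 m
Load 2 — uniform load w=9 kN/m over full span:
  y_2 = -wx²(L-x)²/(24EI) = -9·(16/5)²·(8-(16/5))²/(24·2000) = -3456/78125 m
Load 3 — applied couple M₀=6 kN·m at a=24/5 m (b=L-a=16/5):
  y_3 = (R_Ax³/6 - M_Ax²/2)/EI  [x≤a] with R_A=27/25, M_A=48/25 = ((27/25)·(16/5)³/6 - (48/25)·(16/5)²/2)/2000 = -768/390625 m
Superposition: y = Σ y_i = -25648/390625 m ≈ -0.065659 m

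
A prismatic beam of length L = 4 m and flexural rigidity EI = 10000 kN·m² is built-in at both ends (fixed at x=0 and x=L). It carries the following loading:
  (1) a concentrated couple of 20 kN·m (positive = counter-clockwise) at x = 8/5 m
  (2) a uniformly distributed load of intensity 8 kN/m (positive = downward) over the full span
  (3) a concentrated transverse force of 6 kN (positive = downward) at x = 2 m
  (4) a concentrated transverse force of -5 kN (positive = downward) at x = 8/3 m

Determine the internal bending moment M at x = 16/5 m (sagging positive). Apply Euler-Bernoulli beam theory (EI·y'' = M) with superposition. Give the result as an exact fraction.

M(16/5) = -29/75 kN·m

Load 1 — applied couple M₀=20 kN·m at a=8/5 m (b=L-a=12/5):
  M_1 = R_Ax - M_A - M₀  [x>a] with R_A=36/5, M_A=12/5 = (36/5)·(16/5) - (12/5) - 20 = 16/25 kN·m
Load 2 — uniform load w=8 kN/m over full span:
  M_2 = wLx/2 - wL²/12 - wx²/2 = 8·4·(16/5)/2 - 8·4²/12 - 8·(16/5)²/2 = -32/75 kN·m
Load 3 — point force P=6 kN at a=2 m (b=L-a=2):
  M_3 = Pa²(a+3b)(L-x)/L³ - Pa²b/L²  [x>a] = 6·2²·(2+3·2)·(4-(16/5))/4³ - 6·2²·2/4² = -3/5 kN·m
Load 4 — point force P=-5 kN at a=8/3 m (b=L-a=4/3):
  M_4 = Pa²(a+3b)(L-x)/L³ - Pa²b/L²  [x>a] = (-5)·(8/3)²·((8/3)+3·(4/3))·(4-(16/5))/4³ - (-5)·(8/3)²·(4/3)/4² = 0 kN·m
Superposition: M = Σ M_i = -29/75 kN·m ≈ -0.386667 kN·m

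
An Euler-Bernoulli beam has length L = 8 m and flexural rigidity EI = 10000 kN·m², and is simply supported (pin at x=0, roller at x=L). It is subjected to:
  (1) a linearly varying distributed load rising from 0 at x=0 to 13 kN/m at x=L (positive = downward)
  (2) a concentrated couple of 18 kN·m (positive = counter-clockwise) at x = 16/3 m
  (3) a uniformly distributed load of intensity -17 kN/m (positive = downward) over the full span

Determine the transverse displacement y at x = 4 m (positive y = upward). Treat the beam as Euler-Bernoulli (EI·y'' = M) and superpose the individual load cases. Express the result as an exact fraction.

y(4) = 13/250 m

Load 1 — triangular load w₀=13 kN/m (0→w₀ over full span):
  y_1 = -w₀x(7L⁴-10L²x²+3x⁴)/(360LEI) = -13·4·(7·8⁴-10·8²·4²+3·4⁴)/(360·8·10000) = -13/375 m
Load 2 — applied couple M₀=18 kN·m at a=16/3 m (b=L-a=8/3):
  y_2 = (M₀x³/(6L)+C₁x)/EI  [x≤a] with C₁=M₀(3b²-L²)/(6L)=-16 = (18·4³/(6·8)+(-16)·4)/10000 = -1/250 m
Load 3 — uniform load w=-17 kN/m over full span:
  y_3 = -wx(L³-2Lx²+x³)/(24EI) = -(-17)·4·(8³-2·8·4²+4³)/(24·10000) = 34/375 m
Superposition: y = Σ y_i = 13/250 m ≈ 0.052000 m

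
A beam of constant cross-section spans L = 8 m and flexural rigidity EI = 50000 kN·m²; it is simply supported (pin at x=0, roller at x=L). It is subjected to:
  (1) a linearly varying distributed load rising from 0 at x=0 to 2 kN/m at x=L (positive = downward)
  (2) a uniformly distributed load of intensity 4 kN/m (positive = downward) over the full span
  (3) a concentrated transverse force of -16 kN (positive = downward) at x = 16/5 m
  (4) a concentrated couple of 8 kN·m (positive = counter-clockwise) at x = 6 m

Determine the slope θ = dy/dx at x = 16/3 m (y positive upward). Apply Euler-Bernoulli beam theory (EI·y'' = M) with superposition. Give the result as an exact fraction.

Load 1 — triangular load w₀=2 kN/m (0→w₀ over full span):
  θ_1 = -w₀(7L⁴-30L²x²+15x⁴)/(360LEI) = -2·(7·8⁴-30·8²·(16/3)²+15·(16/3)⁴)/(360·8·50000) = 728/3796875 rad
Load 2 — uniform load w=4 kN/m over full span:
  θ_2 = -w(L³-6Lx²+4x³)/(24EI) = -4·(8³-6·8·(16/3)²+4·(16/3)³)/(24·50000) = 208/253125 rad
Load 3 — point force P=-16 kN at a=16/5 m (b=L-a=24/5):
  θ_3 = -Pa(2L²-6Lx+3x²+a²)/(6LEI)  [x>a] = -(-16)·(16/5)·(2·8²-6·8·(16/3)+3·(16/3)²+(16/5)²)/(6·8·50000) = -2432/3515625 rad
Load 4 — applied couple M₀=8 kN·m at a=6 m (b=L-a=2):
  θ_4 = (M₀x²/(2L)+C₁)/EI  [x≤a] with C₁=M₀(3b²-L²)/(6L)=-26/3 = (8·(16/3)²/(2·8)+(-26/3))/50000 = 1/9000 rad
Superposition: θ = Σ θ_i = 328663/759375000 rad ≈ 0.000433 rad

θ(16/3) = 328663/759375000 rad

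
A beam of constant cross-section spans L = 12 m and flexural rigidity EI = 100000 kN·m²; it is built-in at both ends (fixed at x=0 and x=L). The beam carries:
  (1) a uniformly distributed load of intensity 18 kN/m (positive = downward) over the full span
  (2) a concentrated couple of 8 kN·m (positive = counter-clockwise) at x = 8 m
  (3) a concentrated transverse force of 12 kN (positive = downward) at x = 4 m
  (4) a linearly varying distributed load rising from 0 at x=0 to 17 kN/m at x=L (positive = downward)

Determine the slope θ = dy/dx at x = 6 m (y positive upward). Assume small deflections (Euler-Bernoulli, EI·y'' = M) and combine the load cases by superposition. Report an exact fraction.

Load 1 — uniform load w=18 kN/m over full span:
  θ_1 = -wx(L-x)(L-2x)/(12EI) = -18·6·(12-6)·(12-2·6)/(12·100000) = 0 rad
Load 2 — applied couple M₀=8 kN·m at a=8 m (b=L-a=4):
  θ_2 = (R_Ax²/2 - M_Ax)/EI  [x≤a] with R_A=8/9, M_A=8/3 = ((8/9)·6²/2 - (8/3)·6)/100000 = 0 rad
Load 3 — point force P=12 kN at a=4 m (b=L-a=8):
  θ_3 = Pa²(L-x)(2bL-(3b+a)(L-x))/(2L³EI)  [x>a] = 12·4²·(12-6)·(2·8·12-(3·8+4)·(12-6))/(2·12³·100000) = 1/12500 rad
Load 4 — triangular load w₀=17 kN/m (0→w₀ over full span):
  θ_4 = -w₀(2x(L-x)(L-2x)(x+2L)+x²(L-x)²)/(120LEI) = -17·(2·6·(12-6)·(12-2·6)·(6+2·12)+6²·(12-6)²)/(120·12·100000) = -153/1000000 rad
Superposition: θ = Σ θ_i = -73/1000000 rad ≈ -0.000073 rad

θ(6) = -73/1000000 rad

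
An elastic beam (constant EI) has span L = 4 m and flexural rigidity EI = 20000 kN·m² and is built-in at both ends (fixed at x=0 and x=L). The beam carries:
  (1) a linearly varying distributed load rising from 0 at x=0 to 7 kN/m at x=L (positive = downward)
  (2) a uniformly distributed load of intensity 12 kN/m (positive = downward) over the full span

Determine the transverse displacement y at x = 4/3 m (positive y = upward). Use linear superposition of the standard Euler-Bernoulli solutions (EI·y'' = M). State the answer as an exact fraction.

y(4/3) = -916/2278125 m

Load 1 — triangular load w₀=7 kN/m (0→w₀ over full span):
  y_1 = -w₀x²(L-x)²(x+2L)/(120LEI) = -7·(4/3)²·(4-(4/3))²·((4/3)+2·4)/(120·4·20000) = -196/2278125 m
Load 2 — uniform load w=12 kN/m over full span:
  y_2 = -wx²(L-x)²/(24EI) = -12·(4/3)²·(4-(4/3))²/(24·20000) = -16/50625 m
Superposition: y = Σ y_i = -916/2278125 m ≈ -0.000402 m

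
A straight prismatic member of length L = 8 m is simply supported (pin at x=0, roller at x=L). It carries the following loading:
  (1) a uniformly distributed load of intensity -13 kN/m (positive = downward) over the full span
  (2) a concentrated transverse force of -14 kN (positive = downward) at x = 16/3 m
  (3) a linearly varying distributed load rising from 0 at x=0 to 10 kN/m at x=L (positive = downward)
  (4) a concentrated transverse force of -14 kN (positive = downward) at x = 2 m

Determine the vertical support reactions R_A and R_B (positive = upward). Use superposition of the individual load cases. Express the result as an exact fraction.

R_A = -323/6 kN, R_B = -229/6 kN

Load 1 — uniform load w=-13 kN/m over full span:
  R_A = wL/2 = (-13)·8/2 = -52 kN
  R_B = wL/2 = (-13)·8/2 = -52 kN
Load 2 — point force P=-14 kN at a=16/3 m (b=L-a=8/3):
  R_A = Pb/L = (-14)·(8/3)/8 = -14/3 kN
  R_B = Pa/L = (-14)·(16/3)/8 = -28/3 kN
Load 3 — triangular load w₀=10 kN/m (0→w₀ over full span):
  R_A = w₀L/6 = 10·8/6 = 40/3 kN
  R_B = w₀L/3 = 10·8/3 = 80/3 kN
Load 4 — point force P=-14 kN at a=2 m (b=L-a=6):
  R_A = Pb/L = (-14)·6/8 = -21/2 kN
  R_B = Pa/L = (-14)·2/8 = -7/2 kN
Superposition: R_A = -323/6 kN, R_B = -229/6 kN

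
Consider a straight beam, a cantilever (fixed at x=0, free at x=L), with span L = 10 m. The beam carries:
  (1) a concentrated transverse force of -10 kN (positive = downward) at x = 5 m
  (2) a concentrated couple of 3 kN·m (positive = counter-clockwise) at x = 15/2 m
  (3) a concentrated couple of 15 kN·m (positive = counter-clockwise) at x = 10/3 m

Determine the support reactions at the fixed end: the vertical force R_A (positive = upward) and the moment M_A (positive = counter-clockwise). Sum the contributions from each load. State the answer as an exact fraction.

R_A = -10 kN, M_A = -68 kN·m

Load 1 — point force P=-10 kN at a=5 m (b=L-a=5):
  R_A = P = (-10) = -10 kN
  M_A = Pa = (-10)·5 = -50 kN·m
Load 2 — applied couple M₀=3 kN·m at a=15/2 m (b=L-a=5/2):
  R_A = 0 kN
  M_A = -M₀ = -3 kN·m
Load 3 — applied couple M₀=15 kN·m at a=10/3 m (b=L-a=20/3):
  R_A = 0 kN
  M_A = -M₀ = -15 kN·m
Superposition: R_A = -10 kN, M_A = -68 kN·m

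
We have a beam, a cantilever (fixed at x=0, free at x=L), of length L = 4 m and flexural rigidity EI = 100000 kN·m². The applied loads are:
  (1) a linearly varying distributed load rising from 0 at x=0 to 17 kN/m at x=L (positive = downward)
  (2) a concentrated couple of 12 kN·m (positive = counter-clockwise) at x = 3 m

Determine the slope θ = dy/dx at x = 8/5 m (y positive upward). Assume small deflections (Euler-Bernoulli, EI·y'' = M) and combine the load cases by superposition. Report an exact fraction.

θ(8/5) = -1631/1953125 rad

Load 1 — triangular load w₀=17 kN/m (0→w₀ over full span):
  θ_1 = (w₀Lx²/4-w₀L²x/3-w₀x⁴/(24L))/EI = (17·4·(8/5)²/4-17·4²·(8/5)/3-17·(8/5)⁴/(24·4))/100000 = -2006/1953125 rad
Load 2 — applied couple M₀=12 kN·m at a=3 m (b=L-a=1):
  θ_2 = M₀x/EI  [x≤a] = 12·(8/5)/100000 = 3/15625 rad
Superposition: θ = Σ θ_i = -1631/1953125 rad ≈ -0.000835 rad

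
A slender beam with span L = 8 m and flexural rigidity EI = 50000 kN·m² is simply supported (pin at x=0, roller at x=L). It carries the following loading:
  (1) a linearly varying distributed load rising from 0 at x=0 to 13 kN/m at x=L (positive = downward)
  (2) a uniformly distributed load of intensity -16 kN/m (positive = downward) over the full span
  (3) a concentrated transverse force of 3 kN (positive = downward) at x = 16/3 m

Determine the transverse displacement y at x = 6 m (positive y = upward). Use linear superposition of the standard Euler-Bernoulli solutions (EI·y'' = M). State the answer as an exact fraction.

y(6) = 17773/2700000 m

Load 1 — triangular load w₀=13 kN/m (0→w₀ over full span):
  y_1 = -w₀x(7L⁴-10L²x²+3x⁴)/(360LEI) = -13·6·(7·8⁴-10·8²·6²+3·6⁴)/(360·8·50000) = -1547/300000 m
Load 2 — uniform load w=-16 kN/m over full span:
  y_2 = -wx(L³-2Lx²+x³)/(24EI) = -(-16)·6·(8³-2·8·6²+6³)/(24·50000) = 38/3125 m
Load 3 — point force P=3 kN at a=16/3 m (b=L-a=8/3):
  y_3 = -Pa(L-x)(2Lx-a²-x²)/(6LEI)  [x>a] = -3·(16/3)·(8-6)·(2·8·6-(16/3)²-6²)/(6·8·50000) = -71/168750 m
Superposition: y = Σ y_i = 17773/2700000 m ≈ 0.006583 m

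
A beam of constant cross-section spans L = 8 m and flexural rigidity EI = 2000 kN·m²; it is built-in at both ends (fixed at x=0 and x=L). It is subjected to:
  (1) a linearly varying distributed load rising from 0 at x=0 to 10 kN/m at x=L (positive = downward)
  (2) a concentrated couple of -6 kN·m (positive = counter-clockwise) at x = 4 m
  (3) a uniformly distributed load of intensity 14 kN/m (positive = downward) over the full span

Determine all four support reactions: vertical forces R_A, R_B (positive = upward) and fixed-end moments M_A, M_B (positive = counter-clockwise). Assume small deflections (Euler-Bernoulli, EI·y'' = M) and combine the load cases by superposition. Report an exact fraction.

Load 1 — triangular load w₀=10 kN/m (0→w₀ over full span):
  R_A = 3w₀L/20 = 3·10·8/20 = 12 kN
  M_A = w₀L²/30 = 10·8²/30 = 64/3 kN·m
  R_B = 7w₀L/20 = 7·10·8/20 = 28 kN
  M_B = -w₀L²/20 = -10·8²/20 = -32 kN·m
Load 2 — applied couple M₀=-6 kN·m at a=4 m (b=L-a=4):
  R_A = 6M₀ab/L³ = 6·(-6)·4·4/8³ = -9/8 kN
  M_A = M₀b(2a-b)/L² = (-6)·4·(2·4-4)/8² = -3/2 kN·m
  R_B = -6M₀ab/L³ = -6·(-6)·4·4/8³ = 9/8 kN
  M_B = M₀a(2b-a)/L² = (-6)·4·(2·4-4)/8² = -3/2 kN·m
Load 3 — uniform load w=14 kN/m over full span:
  R_A = wL/2 = 14·8/2 = 56 kN
  M_A = wL²/12 = 14·8²/12 = 224/3 kN·m
  R_B = wL/2 = 14·8/2 = 56 kN
  M_B = -wL²/12 = -14·8²/12 = -224/3 kN·m
Superposition: R_A = 535/8 kN, M_A = 189/2 kN·m, R_B = 681/8 kN, M_B = -649/6 kN·m

R_A = 535/8 kN, M_A = 189/2 kN·m, R_B = 681/8 kN, M_B = -649/6 kN·m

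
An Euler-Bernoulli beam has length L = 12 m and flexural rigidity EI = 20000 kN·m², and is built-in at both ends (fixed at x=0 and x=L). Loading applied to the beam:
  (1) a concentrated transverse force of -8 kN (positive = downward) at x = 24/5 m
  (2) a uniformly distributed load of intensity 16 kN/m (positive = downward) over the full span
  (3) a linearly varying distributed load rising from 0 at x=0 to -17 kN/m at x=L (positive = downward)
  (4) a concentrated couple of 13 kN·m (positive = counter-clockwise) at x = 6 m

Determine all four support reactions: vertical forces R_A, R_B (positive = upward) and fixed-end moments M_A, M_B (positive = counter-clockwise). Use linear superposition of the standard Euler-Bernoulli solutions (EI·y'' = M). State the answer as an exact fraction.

R_A = 61841/1000 kN, M_A = 49913/500 kN·m, R_B = 20159/1000 kN, M_B = -28567/500 kN·m

Load 1 — point force P=-8 kN at a=24/5 m (b=L-a=36/5):
  R_A = Pb²(3a+b)/L³ = (-8)·(36/5)²·(3·(24/5)+(36/5))/12³ = -648/125 kN
  M_A = Pab²/L² = (-8)·(24/5)·(36/5)²/12² = -1728/125 kN·m
  R_B = Pa²(a+3b)/L³ = (-8)·(24/5)²·((24/5)+3·(36/5))/12³ = -352/125 kN
  M_B = -Pa²b/L² = -(-8)·(24/5)²·(36/5)/12² = 1152/125 kN·m
Load 2 — uniform load w=16 kN/m over full span:
  R_A = wL/2 = 16·12/2 = 96 kN
  M_A = wL²/12 = 16·12²/12 = 192 kN·m
  R_B = wL/2 = 16·12/2 = 96 kN
  M_B = -wL²/12 = -16·12²/12 = -192 kN·m
Load 3 — triangular load w₀=-17 kN/m (0→w₀ over full span):
  R_A = 3w₀L/20 = 3·(-17)·12/20 = -153/5 kN
  M_A = w₀L²/30 = (-17)·12²/30 = -408/5 kN·m
  R_B = 7w₀L/20 = 7·(-17)·12/20 = -357/5 kN
  M_B = -w₀L²/20 = -(-17)·12²/20 = 612/5 kN·m
Load 4 — applied couple M₀=13 kN·m at a=6 m (b=L-a=6):
  R_A = 6M₀ab/L³ = 6·13·6·6/12³ = 13/8 kN
  M_A = M₀b(2a-b)/L² = 13·6·(2·6-6)/12² = 13/4 kN·m
  R_B = -6M₀ab/L³ = -6·13·6·6/12³ = -13/8 kN
  M_B = M₀a(2b-a)/L² = 13·6·(2·6-6)/12² = 13/4 kN·m
Superposition: R_A = 61841/1000 kN, M_A = 49913/500 kN·m, R_B = 20159/1000 kN, M_B = -28567/500 kN·m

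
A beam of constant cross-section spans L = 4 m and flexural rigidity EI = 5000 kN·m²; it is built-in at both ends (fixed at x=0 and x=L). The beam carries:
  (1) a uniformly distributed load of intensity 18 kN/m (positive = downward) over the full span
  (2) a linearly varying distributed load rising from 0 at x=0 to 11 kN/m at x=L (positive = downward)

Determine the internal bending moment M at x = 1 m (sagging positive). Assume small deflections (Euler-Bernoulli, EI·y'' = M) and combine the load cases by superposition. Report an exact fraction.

Load 1 — uniform load w=18 kN/m over full span:
  M_1 = wLx/2 - wL²/12 - wx²/2 = 18·4·1/2 - 18·4²/12 - 18·1²/2 = 3 kN·m
Load 2 — triangular load w₀=11 kN/m (0→w₀ over full span):
  M_2 = 3w₀Lx/20 - w₀L²/30 - w₀x³/(6L) = 3·11·4·1/20 - 11·4²/30 - 11·1³/(6·4) = 11/40 kN·m
Superposition: M = Σ M_i = 131/40 kN·m ≈ 3.275000 kN·m

M(1) = 131/40 kN·m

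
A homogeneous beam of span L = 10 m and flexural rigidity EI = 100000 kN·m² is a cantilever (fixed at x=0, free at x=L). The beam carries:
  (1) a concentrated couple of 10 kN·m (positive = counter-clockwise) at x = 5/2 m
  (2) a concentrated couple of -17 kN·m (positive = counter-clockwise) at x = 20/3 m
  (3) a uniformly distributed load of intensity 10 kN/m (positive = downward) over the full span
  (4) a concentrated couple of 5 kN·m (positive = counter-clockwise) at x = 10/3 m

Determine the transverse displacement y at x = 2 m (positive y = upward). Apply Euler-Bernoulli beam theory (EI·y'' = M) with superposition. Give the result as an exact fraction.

y(2) = -329/37500 m

Load 1 — applied couple M₀=10 kN·m at a=5/2 m (b=L-a=15/2):
  y_1 = M₀x²/(2EI)  [x≤a] = 10·2²/(2·100000) = 1/5000 m
Load 2 — applied couple M₀=-17 kN·m at a=20/3 m (b=L-a=10/3):
  y_2 = M₀x²/(2EI)  [x≤a] = (-17)·2²/(2·100000) = -17/50000 m
Load 3 — uniform load w=10 kN/m over full span:
  y_3 = -wx²(x²-4Lx+6L²)/(24EI) = -10·2²·(2²-4·10·2+6·10²)/(24·100000) = -131/15000 m
Load 4 — applied couple M₀=5 kN·m at a=10/3 m (b=L-a=20/3):
  y_4 = M₀x²/(2EI)  [x≤a] = 5·2²/(2·100000) = 1/10000 m
Superposition: y = Σ y_i = -329/37500 m ≈ -0.008773 m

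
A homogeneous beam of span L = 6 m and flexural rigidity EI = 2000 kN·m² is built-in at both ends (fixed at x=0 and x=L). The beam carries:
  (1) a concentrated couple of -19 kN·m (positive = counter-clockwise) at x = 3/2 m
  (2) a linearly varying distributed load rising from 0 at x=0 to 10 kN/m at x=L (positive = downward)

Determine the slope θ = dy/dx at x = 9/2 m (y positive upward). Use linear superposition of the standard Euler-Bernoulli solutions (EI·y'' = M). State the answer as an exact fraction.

Load 1 — applied couple M₀=-19 kN·m at a=3/2 m (b=L-a=9/2):
  θ_1 = (R_Ax²/2 - M_Ax - M₀(x-a))/EI  [x>a] with R_A=-57/16, M_A=57/16 = ((-57/16)·(9/2)²/2 - (57/16)·(9/2) - (-19)·((9/2)-(3/2)))/2000 = 627/256000 rad
Load 2 — triangular load w₀=10 kN/m (0→w₀ over full span):
  θ_2 = -w₀(2x(L-x)(L-2x)(x+2L)+x²(L-x)²)/(120LEI) = -10·(2·(9/2)·(6-(9/2))·(6-2·(9/2))·((9/2)+2·6)+(9/2)²·(6-(9/2))²)/(120·6·2000) = 1107/256000 rad
Superposition: θ = Σ θ_i = 867/128000 rad ≈ 0.006773 rad

θ(9/2) = 867/128000 rad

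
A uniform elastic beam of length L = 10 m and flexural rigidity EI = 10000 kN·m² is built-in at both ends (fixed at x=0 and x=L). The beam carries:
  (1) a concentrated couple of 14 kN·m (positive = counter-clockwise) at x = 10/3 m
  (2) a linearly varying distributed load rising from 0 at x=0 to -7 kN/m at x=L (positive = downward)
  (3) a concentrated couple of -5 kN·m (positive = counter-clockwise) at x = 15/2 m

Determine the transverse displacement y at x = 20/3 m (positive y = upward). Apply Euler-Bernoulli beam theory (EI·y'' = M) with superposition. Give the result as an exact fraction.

Load 1 — applied couple M₀=14 kN·m at a=10/3 m (b=L-a=20/3):
  y_1 = (R_Ax³/6 - M_Ax²/2 - M₀(x-a)²/2)/EI  [x>a] with R_A=28/15, M_A=0 = ((28/15)·(20/3)³/6 - 0·(20/3)²/2 - 14·((20/3)-(10/3))²/2)/10000 = 7/4860 m
Load 2 — triangular load w₀=-7 kN/m (0→w₀ over full span):
  y_2 = -w₀x²(L-x)²(x+2L)/(120LEI) = -(-7)·(20/3)²·(10-(20/3))²·((20/3)+2·10)/(120·10·10000) = 28/3645 m
Load 3 — applied couple M₀=-5 kN·m at a=15/2 m (b=L-a=5/2):
  y_3 = (R_Ax³/6 - M_Ax²/2)/EI  [x≤a] with R_A=-9/16, M_A=-25/16 = ((-9/16)·(20/3)³/6 - (-25/16)·(20/3)²/2)/10000 = 1/1440 m
Superposition: y = Σ y_i = 229/23328 m ≈ 0.009817 m

y(20/3) = 229/23328 m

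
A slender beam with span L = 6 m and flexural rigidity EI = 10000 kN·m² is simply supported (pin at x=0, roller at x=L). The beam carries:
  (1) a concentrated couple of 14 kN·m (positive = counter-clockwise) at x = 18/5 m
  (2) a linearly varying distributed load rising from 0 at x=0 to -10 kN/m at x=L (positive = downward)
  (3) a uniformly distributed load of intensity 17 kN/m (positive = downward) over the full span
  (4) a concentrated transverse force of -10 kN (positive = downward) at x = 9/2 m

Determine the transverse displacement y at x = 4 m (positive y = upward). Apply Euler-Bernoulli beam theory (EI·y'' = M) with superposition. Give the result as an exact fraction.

Load 1 — applied couple M₀=14 kN·m at a=18/5 m (b=L-a=12/5):
  y_1 = (M₀x³/(6L)-M₀(x-a)²/2+C₁x)/EI  [x>a] with C₁=M₀(3b²-L²)/(6L)=-182/25 = (14·4³/(6·6)-14·(4-(18/5))²/2+(-182/25)·4)/10000 = -301/562500 m
Load 2 — triangular load w₀=-10 kN/m (0→w₀ over full span):
  y_2 = -w₀x(7L⁴-10L²x²+3x⁴)/(360LEI) = -(-10)·4·(7·6⁴-10·6²·4²+3·4⁴)/(360·6·10000) = 17/2250 m
Load 3 — uniform load w=17 kN/m over full span:
  y_3 = -wx(L³-2Lx²+x³)/(24EI) = -17·4·(6³-2·6·4²+4³)/(24·10000) = -187/7500 m
Load 4 — point force P=-10 kN at a=9/2 m (b=L-a=3/2):
  y_4 = -Pbx(L²-b²-x²)/(6LEI)  [x≤a] = -(-10)·(3/2)·4·(6²-(3/2)²-4²)/(6·6·10000) = 71/24000 m
Superposition: y = Σ y_i = -134591/9000000 m ≈ -0.014955 m

y(4) = -134591/9000000 m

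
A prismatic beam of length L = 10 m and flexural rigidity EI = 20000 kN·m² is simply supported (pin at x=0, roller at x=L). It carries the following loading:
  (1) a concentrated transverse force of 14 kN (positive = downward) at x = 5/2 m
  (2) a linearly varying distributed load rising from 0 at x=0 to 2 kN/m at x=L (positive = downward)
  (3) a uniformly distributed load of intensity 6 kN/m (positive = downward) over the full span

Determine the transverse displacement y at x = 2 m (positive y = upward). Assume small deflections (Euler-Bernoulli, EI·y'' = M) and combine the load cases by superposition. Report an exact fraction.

Load 1 — point force P=14 kN at a=5/2 m (b=L-a=15/2):
  y_1 = -Pbx(L²-b²-x²)/(6LEI)  [x≤a] = -14·(15/2)·2·(10²-(15/2)²-2²)/(6·10·20000) = -1113/160000 m
Load 2 — triangular load w₀=2 kN/m (0→w₀ over full span):
  y_2 = -w₀x(7L⁴-10L²x²+3x⁴)/(360LEI) = -2·2·(7·10⁴-10·10²·2²+3·2⁴)/(360·10·20000) = -172/46875 m
Load 3 — uniform load w=6 kN/m over full span:
  y_3 = -wx(L³-2Lx²+x³)/(24EI) = -6·2·(10³-2·10·2²+2³)/(24·20000) = -29/1250 m
Superposition: y = Σ y_i = -405907/12000000 m ≈ -0.033826 m

y(2) = -405907/12000000 m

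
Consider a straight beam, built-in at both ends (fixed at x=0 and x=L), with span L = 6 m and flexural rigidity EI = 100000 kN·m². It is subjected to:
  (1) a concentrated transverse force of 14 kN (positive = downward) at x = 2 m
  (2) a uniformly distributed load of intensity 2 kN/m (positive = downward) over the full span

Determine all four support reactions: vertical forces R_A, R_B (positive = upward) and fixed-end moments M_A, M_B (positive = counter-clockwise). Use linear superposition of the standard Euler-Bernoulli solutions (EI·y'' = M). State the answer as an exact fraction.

R_A = 442/27 kN, M_A = 166/9 kN·m, R_B = 260/27 kN, M_B = -110/9 kN·m

Load 1 — point force P=14 kN at a=2 m (b=L-a=4):
  R_A = Pb²(3a+b)/L³ = 14·4²·(3·2+4)/6³ = 280/27 kN
  M_A = Pab²/L² = 14·2·4²/6² = 112/9 kN·m
  R_B = Pa²(a+3b)/L³ = 14·2²·(2+3·4)/6³ = 98/27 kN
  M_B = -Pa²b/L² = -14·2²·4/6² = -56/9 kN·m
Load 2 — uniform load w=2 kN/m over full span:
  R_A = wL/2 = 2·6/2 = 6 kN
  M_A = wL²/12 = 2·6²/12 = 6 kN·m
  R_B = wL/2 = 2·6/2 = 6 kN
  M_B = -wL²/12 = -2·6²/12 = -6 kN·m
Superposition: R_A = 442/27 kN, M_A = 166/9 kN·m, R_B = 260/27 kN, M_B = -110/9 kN·m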